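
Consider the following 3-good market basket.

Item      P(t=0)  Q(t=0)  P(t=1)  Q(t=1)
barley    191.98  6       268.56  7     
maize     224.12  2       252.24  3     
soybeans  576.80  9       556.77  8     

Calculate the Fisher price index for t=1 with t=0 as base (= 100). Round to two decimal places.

105.94

Laspeyres component (base-period weights):
ΣP(t=1)Q(t=0) = 268.56×6 + 252.24×2 + 556.77×9 = 1611.36 + 504.48 + 5010.93 = 7126.77
ΣP(t=0)Q(t=0) = 191.98×6 + 224.12×2 + 576.80×9 = 1151.88 + 448.24 + 5191.2 = 6791.32
L = 7126.77 / 6791.32 × 100 = 104.9394
Paasche component (current-period weights):
ΣP(t=1)Q(t=1) = 268.56×7 + 252.24×3 + 556.77×8 = 1879.92 + 756.72 + 4454.16 = 7090.8
ΣP(t=0)Q(t=1) = 191.98×7 + 224.12×3 + 576.80×8 = 1343.86 + 672.36 + 4614.4 = 6630.62
P = 7090.8 / 6630.62 × 100 = 106.9402
Fisher = √(L × P) = √(104.9394 × 106.9402) = 105.9351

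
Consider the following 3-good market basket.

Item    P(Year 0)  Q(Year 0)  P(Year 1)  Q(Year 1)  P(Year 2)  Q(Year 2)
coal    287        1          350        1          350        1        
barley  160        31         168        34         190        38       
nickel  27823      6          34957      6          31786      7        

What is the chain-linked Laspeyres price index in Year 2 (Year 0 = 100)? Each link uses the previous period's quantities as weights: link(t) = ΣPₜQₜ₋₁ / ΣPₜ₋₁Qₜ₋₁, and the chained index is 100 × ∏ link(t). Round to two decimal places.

114.45

Link Year 0→Year 1:
ΣP(Year 1)Q(Year 0) = 350×1 + 168×31 + 34957×6 = 350 + 5208 + 209742 = 215300
ΣP(Year 0)Q(Year 0) = 287×1 + 160×31 + 27823×6 = 287 + 4960 + 166938 = 172185
link = 215300/172185 = 1.250399
Link Year 1→Year 2:
ΣP(Year 2)Q(Year 1) = 350×1 + 190×34 + 31786×6 = 350 + 6460 + 190716 = 197526
ΣP(Year 1)Q(Year 1) = 350×1 + 168×34 + 34957×6 = 350 + 5712 + 209742 = 215804
link = 197526/215804 = 0.915303
Chained index = 100 × 1.250399 × 0.915303 = 114.4494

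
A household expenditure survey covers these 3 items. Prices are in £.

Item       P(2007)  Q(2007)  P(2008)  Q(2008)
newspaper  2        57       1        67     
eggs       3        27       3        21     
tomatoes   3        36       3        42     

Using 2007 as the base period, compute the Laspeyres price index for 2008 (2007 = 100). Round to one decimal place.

81.2

Laspeyres price index uses base-period quantities as weights.
ΣP(2008)·Q(2007) = 1×57 + 3×27 + 3×36 = 57 + 81 + 108 = 246
ΣP(2007)·Q(2007) = 2×57 + 3×27 + 3×36 = 114 + 81 + 108 = 303
Index = 246 / 303 × 100 = 81.1881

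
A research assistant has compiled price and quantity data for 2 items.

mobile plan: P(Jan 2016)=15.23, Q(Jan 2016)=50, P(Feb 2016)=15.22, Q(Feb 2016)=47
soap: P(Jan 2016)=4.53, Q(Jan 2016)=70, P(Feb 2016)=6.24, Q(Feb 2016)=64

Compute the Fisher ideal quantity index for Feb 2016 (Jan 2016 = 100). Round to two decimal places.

Laspeyres component (base-period weights):
ΣP(Jan 2016)Q(Feb 2016) = 15.23×47 + 4.53×64 = 715.81 + 289.92 = 1005.73
ΣP(Jan 2016)Q(Jan 2016) = 15.23×50 + 4.53×70 = 761.5 + 317.1 = 1078.6
L = 1005.73 / 1078.6 × 100 = 93.2440
Paasche component (current-period weights):
ΣP(Feb 2016)Q(Feb 2016) = 15.22×47 + 6.24×64 = 715.34 + 399.36 = 1114.7
ΣP(Feb 2016)Q(Jan 2016) = 15.22×50 + 6.24×70 = 761 + 436.8 = 1197.8
P = 1114.7 / 1197.8 × 100 = 93.0623
Fisher = √(L × P) = √(93.2440 × 93.0623) = 93.1531

93.15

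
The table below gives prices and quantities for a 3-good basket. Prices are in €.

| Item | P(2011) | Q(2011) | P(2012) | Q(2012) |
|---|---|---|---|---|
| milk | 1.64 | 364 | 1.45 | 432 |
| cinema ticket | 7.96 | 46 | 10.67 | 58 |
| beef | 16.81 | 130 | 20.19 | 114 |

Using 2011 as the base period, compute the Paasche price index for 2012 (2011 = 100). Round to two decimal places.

Paasche price index uses current-period quantities as weights.
ΣP(2012)·Q(2012) = 1.45×432 + 10.67×58 + 20.19×114 = 626.4 + 618.86 + 2301.66 = 3546.92
ΣP(2011)·Q(2012) = 1.64×432 + 7.96×58 + 16.81×114 = 708.48 + 461.68 + 1916.34 = 3086.5
Index = 3546.92 / 3086.5 × 100 = 114.9172

114.92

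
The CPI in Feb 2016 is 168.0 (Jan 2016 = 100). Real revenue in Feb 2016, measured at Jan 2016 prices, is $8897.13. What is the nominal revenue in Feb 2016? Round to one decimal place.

Nominal = Real × (Index/100) = 8897.13 × (168.0/100)
        = 8897.13 × 1.680 = 14947.1784

14947.2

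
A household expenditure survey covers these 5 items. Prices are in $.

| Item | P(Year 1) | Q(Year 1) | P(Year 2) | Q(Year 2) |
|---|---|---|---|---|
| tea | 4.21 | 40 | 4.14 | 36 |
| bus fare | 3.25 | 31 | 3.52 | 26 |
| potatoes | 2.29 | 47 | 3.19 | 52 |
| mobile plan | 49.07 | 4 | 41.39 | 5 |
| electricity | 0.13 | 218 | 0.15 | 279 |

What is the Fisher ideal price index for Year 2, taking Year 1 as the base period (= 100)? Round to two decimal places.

Laspeyres component (base-period weights):
ΣP(Year 2)Q(Year 1) = 4.14×40 + 3.52×31 + 3.19×47 + 41.39×4 + 0.15×218 = 165.6 + 109.12 + 149.93 + 165.56 + 32.7 = 622.91
ΣP(Year 1)Q(Year 1) = 4.21×40 + 3.25×31 + 2.29×47 + 49.07×4 + 0.13×218 = 168.4 + 100.75 + 107.63 + 196.28 + 28.34 = 601.4
L = 622.91 / 601.4 × 100 = 103.5767
Paasche component (current-period weights):
ΣP(Year 2)Q(Year 2) = 4.14×36 + 3.52×26 + 3.19×52 + 41.39×5 + 0.15×279 = 149.04 + 91.52 + 165.88 + 206.95 + 41.85 = 655.24
ΣP(Year 1)Q(Year 2) = 4.21×36 + 3.25×26 + 2.29×52 + 49.07×5 + 0.13×279 = 151.56 + 84.5 + 119.08 + 245.35 + 36.27 = 636.76
P = 655.24 / 636.76 × 100 = 102.9022
Fisher = √(L × P) = √(103.5767 × 102.9022) = 103.2389

103.24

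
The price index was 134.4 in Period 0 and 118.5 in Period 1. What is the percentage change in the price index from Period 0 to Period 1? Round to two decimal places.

-11.83%

Change = (118.5 − 134.4) / 134.4 × 100
       = -15.9 / 134.4 × 100 = -11.8304%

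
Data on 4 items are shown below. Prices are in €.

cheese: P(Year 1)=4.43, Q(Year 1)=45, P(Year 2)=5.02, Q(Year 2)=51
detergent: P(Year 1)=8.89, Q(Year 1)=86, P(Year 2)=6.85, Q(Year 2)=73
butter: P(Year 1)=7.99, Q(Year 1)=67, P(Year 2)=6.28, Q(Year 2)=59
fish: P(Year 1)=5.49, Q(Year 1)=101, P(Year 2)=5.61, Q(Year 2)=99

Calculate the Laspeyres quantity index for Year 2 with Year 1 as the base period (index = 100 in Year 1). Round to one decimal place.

Laspeyres quantity index uses base-period prices as weights.
ΣP(Year 1)·Q(Year 2) = 4.43×51 + 8.89×73 + 7.99×59 + 5.49×99 = 225.93 + 648.97 + 471.41 + 543.51 = 1889.82
ΣP(Year 1)·Q(Year 1) = 4.43×45 + 8.89×86 + 7.99×67 + 5.49×101 = 199.35 + 764.54 + 535.33 + 554.49 = 2053.71
Index = 1889.82 / 2053.71 × 100 = 92.0198

92.0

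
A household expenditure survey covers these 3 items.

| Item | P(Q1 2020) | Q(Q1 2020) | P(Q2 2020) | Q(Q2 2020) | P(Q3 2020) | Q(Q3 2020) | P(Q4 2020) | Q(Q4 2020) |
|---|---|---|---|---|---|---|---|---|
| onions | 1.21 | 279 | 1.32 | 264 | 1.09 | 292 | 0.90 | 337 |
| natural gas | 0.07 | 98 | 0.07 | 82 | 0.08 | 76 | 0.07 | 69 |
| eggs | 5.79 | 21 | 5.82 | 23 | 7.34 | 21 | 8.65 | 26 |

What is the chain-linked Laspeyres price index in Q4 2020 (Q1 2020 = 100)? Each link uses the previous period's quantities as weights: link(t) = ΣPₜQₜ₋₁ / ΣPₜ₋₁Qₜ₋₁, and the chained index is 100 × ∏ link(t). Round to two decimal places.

Link Q1 2020→Q2 2020:
ΣP(Q2 2020)Q(Q1 2020) = 1.32×279 + 0.07×98 + 5.82×21 = 368.28 + 6.86 + 122.22 = 497.36
ΣP(Q1 2020)Q(Q1 2020) = 1.21×279 + 0.07×98 + 5.79×21 = 337.59 + 6.86 + 121.59 = 466.04
link = 497.36/466.04 = 1.067205
Link Q2 2020→Q3 2020:
ΣP(Q3 2020)Q(Q2 2020) = 1.09×264 + 0.08×82 + 7.34×23 = 287.76 + 6.56 + 168.82 = 463.14
ΣP(Q2 2020)Q(Q2 2020) = 1.32×264 + 0.07×82 + 5.82×23 = 348.48 + 5.74 + 133.86 = 488.08
link = 463.14/488.08 = 0.948902
Link Q3 2020→Q4 2020:
ΣP(Q4 2020)Q(Q3 2020) = 0.90×292 + 0.07×76 + 8.65×21 = 262.8 + 5.32 + 181.65 = 449.77
ΣP(Q3 2020)Q(Q3 2020) = 1.09×292 + 0.08×76 + 7.34×21 = 318.28 + 6.08 + 154.14 = 478.5
link = 449.77/478.5 = 0.939958
Chained index = 100 × 1.067205 × 0.948902 × 0.939958 = 95.1870

95.19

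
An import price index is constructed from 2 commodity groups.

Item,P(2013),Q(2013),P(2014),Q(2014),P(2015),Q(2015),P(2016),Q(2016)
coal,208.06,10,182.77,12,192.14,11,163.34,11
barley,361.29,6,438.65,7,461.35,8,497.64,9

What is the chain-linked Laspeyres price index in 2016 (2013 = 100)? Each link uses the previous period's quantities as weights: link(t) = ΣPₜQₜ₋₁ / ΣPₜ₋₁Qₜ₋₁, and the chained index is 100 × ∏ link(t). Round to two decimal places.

Link 2013→2014:
ΣP(2014)Q(2013) = 182.77×10 + 438.65×6 = 1827.7 + 2631.9 = 4459.6
ΣP(2013)Q(2013) = 208.06×10 + 361.29×6 = 2080.6 + 2167.74 = 4248.34
link = 4459.6/4248.34 = 1.049728
Link 2014→2015:
ΣP(2015)Q(2014) = 192.14×12 + 461.35×7 = 2305.68 + 3229.45 = 5535.13
ΣP(2014)Q(2014) = 182.77×12 + 438.65×7 = 2193.24 + 3070.55 = 5263.79
link = 5535.13/5263.79 = 1.051548
Link 2015→2016:
ΣP(2016)Q(2015) = 163.34×11 + 497.64×8 = 1796.74 + 3981.12 = 5777.86
ΣP(2015)Q(2015) = 192.14×11 + 461.35×8 = 2113.54 + 3690.8 = 5804.34
link = 5777.86/5804.34 = 0.995438
Chained index = 100 × 1.049728 × 1.051548 × 0.995438 = 109.8804

109.88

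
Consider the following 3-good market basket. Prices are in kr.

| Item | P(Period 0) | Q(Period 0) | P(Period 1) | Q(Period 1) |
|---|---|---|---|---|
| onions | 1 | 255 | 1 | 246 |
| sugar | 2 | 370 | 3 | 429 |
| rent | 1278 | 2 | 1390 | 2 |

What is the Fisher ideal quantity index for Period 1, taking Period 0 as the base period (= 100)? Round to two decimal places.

Laspeyres component (base-period weights):
ΣP(Period 0)Q(Period 1) = 1×246 + 2×429 + 1278×2 = 246 + 858 + 2556 = 3660
ΣP(Period 0)Q(Period 0) = 1×255 + 2×370 + 1278×2 = 255 + 740 + 2556 = 3551
L = 3660 / 3551 × 100 = 103.0696
Paasche component (current-period weights):
ΣP(Period 1)Q(Period 1) = 1×246 + 3×429 + 1390×2 = 246 + 1287 + 2780 = 4313
ΣP(Period 1)Q(Period 0) = 1×255 + 3×370 + 1390×2 = 255 + 1110 + 2780 = 4145
P = 4313 / 4145 × 100 = 104.0531
Fisher = √(L × P) = √(103.0696 × 104.0531) = 103.5601

103.56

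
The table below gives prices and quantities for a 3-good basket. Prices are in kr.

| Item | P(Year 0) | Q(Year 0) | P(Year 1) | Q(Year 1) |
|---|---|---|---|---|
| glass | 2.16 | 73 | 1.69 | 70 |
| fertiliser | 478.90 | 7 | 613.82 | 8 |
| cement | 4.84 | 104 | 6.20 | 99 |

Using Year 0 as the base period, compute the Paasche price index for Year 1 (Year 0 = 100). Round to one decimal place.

126.5

Paasche price index uses current-period quantities as weights.
ΣP(Year 1)·Q(Year 1) = 1.69×70 + 613.82×8 + 6.20×99 = 118.3 + 4910.56 + 613.8 = 5642.66
ΣP(Year 0)·Q(Year 1) = 2.16×70 + 478.90×8 + 4.84×99 = 151.2 + 3831.2 + 479.16 = 4461.56
Index = 5642.66 / 4461.56 × 100 = 126.4728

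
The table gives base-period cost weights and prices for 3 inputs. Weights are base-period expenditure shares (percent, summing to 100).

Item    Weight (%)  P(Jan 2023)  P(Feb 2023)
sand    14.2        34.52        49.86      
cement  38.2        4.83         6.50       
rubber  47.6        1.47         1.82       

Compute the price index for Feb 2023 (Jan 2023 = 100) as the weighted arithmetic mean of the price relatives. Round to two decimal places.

sand: 14.2 × (49.86/34.52) = 14.2 × 1.444380 = 20.5102
cement: 38.2 × (6.50/4.83) = 38.2 × 1.345756 = 51.4079
rubber: 47.6 × (1.82/1.47) = 47.6 × 1.238095 = 58.9333
Index = Σ wᵢ·(p₁ᵢ/p₀ᵢ) = 20.5102 + 51.4079 + 58.9333 = 130.8514

130.85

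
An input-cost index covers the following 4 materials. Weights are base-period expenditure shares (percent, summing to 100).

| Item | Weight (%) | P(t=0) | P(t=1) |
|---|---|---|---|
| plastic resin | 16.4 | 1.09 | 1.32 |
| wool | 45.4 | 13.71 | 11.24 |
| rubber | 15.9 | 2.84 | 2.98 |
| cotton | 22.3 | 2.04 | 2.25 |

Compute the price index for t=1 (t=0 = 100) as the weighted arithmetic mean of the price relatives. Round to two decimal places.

98.36

plastic resin: 16.4 × (1.32/1.09) = 16.4 × 1.211009 = 19.8606
wool: 45.4 × (11.24/13.71) = 45.4 × 0.819840 = 37.2207
rubber: 15.9 × (2.98/2.84) = 15.9 × 1.049296 = 16.6838
cotton: 22.3 × (2.25/2.04) = 22.3 × 1.102941 = 24.5956
Index = Σ wᵢ·(p₁ᵢ/p₀ᵢ) = 19.8606 + 37.2207 + 16.6838 + 24.5956 = 98.3607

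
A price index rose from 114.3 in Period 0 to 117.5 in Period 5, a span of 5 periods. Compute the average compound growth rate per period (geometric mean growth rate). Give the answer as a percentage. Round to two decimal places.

0.55%

Growth factor = (117.5/114.3)^(1/5) = (1.027997)^(1/5) = 1.005538
Growth rate = 1.005538 − 1 = 0.005538 = 0.5538%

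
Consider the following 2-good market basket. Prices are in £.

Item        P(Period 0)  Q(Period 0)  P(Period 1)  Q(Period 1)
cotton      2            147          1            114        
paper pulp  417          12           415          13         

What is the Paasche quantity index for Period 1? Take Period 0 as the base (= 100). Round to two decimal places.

107.45

Paasche quantity index uses current-period prices as weights.
ΣP(Period 1)·Q(Period 1) = 1×114 + 415×13 = 114 + 5395 = 5509
ΣP(Period 1)·Q(Period 0) = 1×147 + 415×12 = 147 + 4980 = 5127
Index = 5509 / 5127 × 100 = 107.4508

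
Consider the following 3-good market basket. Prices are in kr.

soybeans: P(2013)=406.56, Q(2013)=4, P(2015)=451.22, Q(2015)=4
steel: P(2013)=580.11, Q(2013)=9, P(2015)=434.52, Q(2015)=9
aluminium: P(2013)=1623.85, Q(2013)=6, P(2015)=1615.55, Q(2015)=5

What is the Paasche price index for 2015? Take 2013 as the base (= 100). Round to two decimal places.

Paasche price index uses current-period quantities as weights.
ΣP(2015)·Q(2015) = 451.22×4 + 434.52×9 + 1615.55×5 = 1804.88 + 3910.68 + 8077.75 = 13793.31
ΣP(2013)·Q(2015) = 406.56×4 + 580.11×9 + 1623.85×5 = 1626.24 + 5220.99 + 8119.25 = 14966.48
Index = 13793.31 / 14966.48 × 100 = 92.1613

92.16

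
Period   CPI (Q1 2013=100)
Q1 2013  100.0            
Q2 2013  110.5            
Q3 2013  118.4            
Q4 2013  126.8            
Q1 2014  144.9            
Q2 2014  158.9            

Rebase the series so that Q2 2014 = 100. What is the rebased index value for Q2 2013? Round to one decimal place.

69.5

Rebased(Q2 2013) = 110.5 / 158.9 × 100 = 69.5406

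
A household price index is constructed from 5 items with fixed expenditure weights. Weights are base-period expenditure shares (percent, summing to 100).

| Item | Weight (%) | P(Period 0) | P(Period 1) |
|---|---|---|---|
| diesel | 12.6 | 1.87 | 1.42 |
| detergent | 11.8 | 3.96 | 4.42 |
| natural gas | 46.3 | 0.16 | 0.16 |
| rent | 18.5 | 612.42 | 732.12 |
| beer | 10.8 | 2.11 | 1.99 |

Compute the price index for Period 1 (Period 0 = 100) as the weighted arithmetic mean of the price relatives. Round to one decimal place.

diesel: 12.6 × (1.42/1.87) = 12.6 × 0.759358 = 9.5679
detergent: 11.8 × (4.42/3.96) = 11.8 × 1.116162 = 13.1707
natural gas: 46.3 × (0.16/0.16) = 46.3 × 1.000000 = 46.3000
rent: 18.5 × (732.12/612.42) = 18.5 × 1.195454 = 22.1159
beer: 10.8 × (1.99/2.11) = 10.8 × 0.943128 = 10.1858
Index = Σ wᵢ·(p₁ᵢ/p₀ᵢ) = 9.5679 + 13.1707 + 46.3000 + 22.1159 + 10.1858 = 101.3403

101.3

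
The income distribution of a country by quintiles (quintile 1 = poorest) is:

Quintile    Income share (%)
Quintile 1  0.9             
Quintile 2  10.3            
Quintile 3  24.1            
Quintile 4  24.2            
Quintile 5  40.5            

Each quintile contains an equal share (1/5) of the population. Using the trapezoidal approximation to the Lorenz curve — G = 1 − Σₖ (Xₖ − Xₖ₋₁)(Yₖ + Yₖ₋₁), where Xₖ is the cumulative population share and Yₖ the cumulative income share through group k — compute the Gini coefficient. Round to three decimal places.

Cumulative income shares Yₖ: 0.0090, 0.1120, 0.3530, 0.5950, 1.0000
Σ (Xₖ−Xₖ₋₁)(Yₖ+Yₖ₋₁) = (1/5)(0.0090+0.0000) + (1/5)(0.1120+0.0090) + (1/5)(0.3530+0.1120) + (1/5)(0.5950+0.3530) + (1/5)(1.0000+0.5950)
  = 0.0018 + 0.0242 + 0.0930 + 0.1896 + 0.3190 = 0.6276
G = 1 − 0.6276 = 0.3724

0.372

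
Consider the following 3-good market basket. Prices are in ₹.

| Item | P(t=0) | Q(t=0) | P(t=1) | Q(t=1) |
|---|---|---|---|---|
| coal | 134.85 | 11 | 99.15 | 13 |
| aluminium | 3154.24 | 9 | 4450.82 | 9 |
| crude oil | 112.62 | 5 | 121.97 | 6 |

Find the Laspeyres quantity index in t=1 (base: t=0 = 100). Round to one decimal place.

101.3

Laspeyres quantity index uses base-period prices as weights.
ΣP(t=0)·Q(t=1) = 134.85×13 + 3154.24×9 + 112.62×6 = 1753.05 + 28388.16 + 675.72 = 30816.93
ΣP(t=0)·Q(t=0) = 134.85×11 + 3154.24×9 + 112.62×5 = 1483.35 + 28388.16 + 563.1 = 30434.61
Index = 30816.93 / 30434.61 × 100 = 101.2562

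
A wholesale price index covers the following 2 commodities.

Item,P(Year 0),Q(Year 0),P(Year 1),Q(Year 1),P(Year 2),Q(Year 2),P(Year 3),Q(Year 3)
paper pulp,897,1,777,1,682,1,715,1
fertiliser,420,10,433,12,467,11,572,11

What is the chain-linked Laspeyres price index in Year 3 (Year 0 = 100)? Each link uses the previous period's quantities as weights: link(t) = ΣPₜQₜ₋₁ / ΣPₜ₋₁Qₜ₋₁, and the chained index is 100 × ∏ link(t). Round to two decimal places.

126.97

Link Year 0→Year 1:
ΣP(Year 1)Q(Year 0) = 777×1 + 433×10 = 777 + 4330 = 5107
ΣP(Year 0)Q(Year 0) = 897×1 + 420×10 = 897 + 4200 = 5097
link = 5107/5097 = 1.001962
Link Year 1→Year 2:
ΣP(Year 2)Q(Year 1) = 682×1 + 467×12 = 682 + 5604 = 6286
ΣP(Year 1)Q(Year 1) = 777×1 + 433×12 = 777 + 5196 = 5973
link = 6286/5973 = 1.052402
Link Year 2→Year 3:
ΣP(Year 3)Q(Year 2) = 715×1 + 572×11 = 715 + 6292 = 7007
ΣP(Year 2)Q(Year 2) = 682×1 + 467×11 = 682 + 5137 = 5819
link = 7007/5819 = 1.204159
Chained index = 100 × 1.001962 × 1.052402 × 1.204159 = 126.9746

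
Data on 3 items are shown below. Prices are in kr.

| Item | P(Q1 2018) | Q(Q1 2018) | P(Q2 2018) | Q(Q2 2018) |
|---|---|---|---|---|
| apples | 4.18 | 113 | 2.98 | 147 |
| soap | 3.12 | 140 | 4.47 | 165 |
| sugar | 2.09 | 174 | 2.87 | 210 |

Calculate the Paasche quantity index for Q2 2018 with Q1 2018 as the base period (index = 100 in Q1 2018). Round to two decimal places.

121.64

Paasche quantity index uses current-period prices as weights.
ΣP(Q2 2018)·Q(Q2 2018) = 2.98×147 + 4.47×165 + 2.87×210 = 438.06 + 737.55 + 602.7 = 1778.31
ΣP(Q2 2018)·Q(Q1 2018) = 2.98×113 + 4.47×140 + 2.87×174 = 336.74 + 625.8 + 499.38 = 1461.92
Index = 1778.31 / 1461.92 × 100 = 121.6421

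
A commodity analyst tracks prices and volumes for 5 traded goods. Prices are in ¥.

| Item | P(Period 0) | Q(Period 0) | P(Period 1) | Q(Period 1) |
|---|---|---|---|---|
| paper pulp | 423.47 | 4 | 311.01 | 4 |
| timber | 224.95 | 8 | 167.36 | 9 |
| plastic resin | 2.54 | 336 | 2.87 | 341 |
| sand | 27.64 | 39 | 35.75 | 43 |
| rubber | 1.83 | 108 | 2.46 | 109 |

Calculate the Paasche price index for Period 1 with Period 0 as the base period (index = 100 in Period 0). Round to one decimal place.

Paasche price index uses current-period quantities as weights.
ΣP(Period 1)·Q(Period 1) = 311.01×4 + 167.36×9 + 2.87×341 + 35.75×43 + 2.46×109 = 1244.04 + 1506.24 + 978.67 + 1537.25 + 268.14 = 5534.34
ΣP(Period 0)·Q(Period 1) = 423.47×4 + 224.95×9 + 2.54×341 + 27.64×43 + 1.83×109 = 1693.88 + 2024.55 + 866.14 + 1188.52 + 199.47 = 5972.56
Index = 5534.34 / 5972.56 × 100 = 92.6628

92.7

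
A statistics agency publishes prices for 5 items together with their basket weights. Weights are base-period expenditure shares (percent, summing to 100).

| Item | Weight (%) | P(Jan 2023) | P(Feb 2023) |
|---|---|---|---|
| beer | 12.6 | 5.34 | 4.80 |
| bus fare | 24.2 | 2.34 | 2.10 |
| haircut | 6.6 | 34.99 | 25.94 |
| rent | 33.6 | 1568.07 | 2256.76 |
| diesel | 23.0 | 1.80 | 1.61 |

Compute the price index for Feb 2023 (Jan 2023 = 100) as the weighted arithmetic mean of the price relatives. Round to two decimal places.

106.87

beer: 12.6 × (4.80/5.34) = 12.6 × 0.898876 = 11.3258
bus fare: 24.2 × (2.10/2.34) = 24.2 × 0.897436 = 21.7179
haircut: 6.6 × (25.94/34.99) = 6.6 × 0.741355 = 4.8929
rent: 33.6 × (2256.76/1568.07) = 33.6 × 1.439196 = 48.3570
diesel: 23.0 × (1.61/1.80) = 23.0 × 0.894444 = 20.5722
Index = Σ wᵢ·(p₁ᵢ/p₀ᵢ) = 11.3258 + 21.7179 + 4.8929 + 48.3570 + 20.5722 = 106.8659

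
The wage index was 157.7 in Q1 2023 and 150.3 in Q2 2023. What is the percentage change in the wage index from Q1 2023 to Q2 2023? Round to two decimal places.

Change = (150.3 − 157.7) / 157.7 × 100
       = -7.4 / 157.7 × 100 = -4.6925%

-4.69%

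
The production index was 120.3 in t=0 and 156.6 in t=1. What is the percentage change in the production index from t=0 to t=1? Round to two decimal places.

Change = (156.6 − 120.3) / 120.3 × 100
       = 36.3 / 120.3 × 100 = 30.1746%

30.17%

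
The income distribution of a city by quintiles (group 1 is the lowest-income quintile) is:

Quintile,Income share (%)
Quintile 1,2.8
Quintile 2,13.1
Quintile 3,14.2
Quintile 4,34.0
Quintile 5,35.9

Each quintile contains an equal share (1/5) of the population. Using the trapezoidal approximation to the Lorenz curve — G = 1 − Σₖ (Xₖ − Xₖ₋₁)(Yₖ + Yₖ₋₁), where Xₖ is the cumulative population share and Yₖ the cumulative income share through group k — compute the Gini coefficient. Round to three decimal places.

Cumulative income shares Yₖ: 0.0280, 0.1590, 0.3010, 0.6410, 1.0000
Σ (Xₖ−Xₖ₋₁)(Yₖ+Yₖ₋₁) = (1/5)(0.0280+0.0000) + (1/5)(0.1590+0.0280) + (1/5)(0.3010+0.1590) + (1/5)(0.6410+0.3010) + (1/5)(1.0000+0.6410)
  = 0.0056 + 0.0374 + 0.0920 + 0.1884 + 0.3282 = 0.6516
G = 1 − 0.6516 = 0.3484

0.348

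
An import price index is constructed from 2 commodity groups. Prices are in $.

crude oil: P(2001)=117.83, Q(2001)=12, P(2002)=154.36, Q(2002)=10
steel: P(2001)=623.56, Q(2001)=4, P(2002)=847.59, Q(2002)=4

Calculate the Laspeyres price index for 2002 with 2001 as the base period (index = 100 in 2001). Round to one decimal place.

Laspeyres price index uses base-period quantities as weights.
ΣP(2002)·Q(2001) = 154.36×12 + 847.59×4 = 1852.32 + 3390.36 = 5242.68
ΣP(2001)·Q(2001) = 117.83×12 + 623.56×4 = 1413.96 + 2494.24 = 3908.2
Index = 5242.68 / 3908.2 × 100 = 134.1456

134.1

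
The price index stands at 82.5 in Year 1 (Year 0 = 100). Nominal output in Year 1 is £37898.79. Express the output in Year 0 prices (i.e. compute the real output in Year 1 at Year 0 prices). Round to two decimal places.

Real = Nominal ÷ (Index/100) = 37898.79 ÷ (82.5/100)
     = 37898.79 ÷ 0.825 = 45937.9273

45937.93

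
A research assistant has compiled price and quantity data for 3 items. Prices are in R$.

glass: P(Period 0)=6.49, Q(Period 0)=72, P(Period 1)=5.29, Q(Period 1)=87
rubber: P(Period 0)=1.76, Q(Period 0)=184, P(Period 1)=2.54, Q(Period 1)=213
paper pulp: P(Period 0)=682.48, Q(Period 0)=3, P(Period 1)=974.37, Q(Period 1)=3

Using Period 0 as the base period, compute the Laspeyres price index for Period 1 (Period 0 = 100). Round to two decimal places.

132.86

Laspeyres price index uses base-period quantities as weights.
ΣP(Period 1)·Q(Period 0) = 5.29×72 + 2.54×184 + 974.37×3 = 380.88 + 467.36 + 2923.11 = 3771.35
ΣP(Period 0)·Q(Period 0) = 6.49×72 + 1.76×184 + 682.48×3 = 467.28 + 323.84 + 2047.44 = 2838.56
Index = 3771.35 / 2838.56 × 100 = 132.8614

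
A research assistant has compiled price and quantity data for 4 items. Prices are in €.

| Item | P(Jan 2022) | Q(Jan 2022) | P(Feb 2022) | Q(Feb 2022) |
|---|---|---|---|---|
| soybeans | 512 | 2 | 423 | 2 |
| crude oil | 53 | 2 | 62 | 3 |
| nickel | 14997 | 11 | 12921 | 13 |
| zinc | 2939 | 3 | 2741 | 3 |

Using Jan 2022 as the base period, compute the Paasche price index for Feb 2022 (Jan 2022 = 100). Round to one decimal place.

86.5

Paasche price index uses current-period quantities as weights.
ΣP(Feb 2022)·Q(Feb 2022) = 423×2 + 62×3 + 12921×13 + 2741×3 = 846 + 186 + 167973 + 8223 = 177228
ΣP(Jan 2022)·Q(Feb 2022) = 512×2 + 53×3 + 14997×13 + 2939×3 = 1024 + 159 + 194961 + 8817 = 204961
Index = 177228 / 204961 × 100 = 86.4691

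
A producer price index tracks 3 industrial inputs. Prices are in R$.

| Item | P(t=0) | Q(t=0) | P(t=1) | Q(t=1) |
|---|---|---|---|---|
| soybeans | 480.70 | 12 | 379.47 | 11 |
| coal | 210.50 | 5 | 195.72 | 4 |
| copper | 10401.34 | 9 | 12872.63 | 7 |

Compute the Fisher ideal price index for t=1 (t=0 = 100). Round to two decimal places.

120.65

Laspeyres component (base-period weights):
ΣP(t=1)Q(t=0) = 379.47×12 + 195.72×5 + 12872.63×9 = 4553.64 + 978.6 + 115853.67 = 121385.91
ΣP(t=0)Q(t=0) = 480.70×12 + 210.50×5 + 10401.34×9 = 5768.4 + 1052.5 + 93612.06 = 100432.96
L = 121385.91 / 100432.96 × 100 = 120.8626
Paasche component (current-period weights):
ΣP(t=1)Q(t=1) = 379.47×11 + 195.72×4 + 12872.63×7 = 4174.17 + 782.88 + 90108.41 = 95065.46
ΣP(t=0)Q(t=1) = 480.70×11 + 210.50×4 + 10401.34×7 = 5287.7 + 842 + 72809.38 = 78939.08
P = 95065.46 / 78939.08 × 100 = 120.4289
Fisher = √(L × P) = √(120.8626 × 120.4289) = 120.6456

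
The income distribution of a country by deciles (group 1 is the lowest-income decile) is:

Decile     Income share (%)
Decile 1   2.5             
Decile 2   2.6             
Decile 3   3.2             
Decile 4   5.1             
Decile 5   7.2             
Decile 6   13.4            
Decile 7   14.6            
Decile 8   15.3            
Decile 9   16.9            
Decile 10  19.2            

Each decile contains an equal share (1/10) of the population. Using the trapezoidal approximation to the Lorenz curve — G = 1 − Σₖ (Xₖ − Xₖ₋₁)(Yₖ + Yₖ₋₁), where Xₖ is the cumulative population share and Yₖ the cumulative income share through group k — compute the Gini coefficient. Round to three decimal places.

0.346

Cumulative income shares Yₖ: 0.0250, 0.0510, 0.0830, 0.1340, 0.2060, 0.3400, 0.4860, 0.6390, 0.8080, 1.0000
Σ (Xₖ−Xₖ₋₁)(Yₖ+Yₖ₋₁) = (1/10)(0.0250+0.0000) + (1/10)(0.0510+0.0250) + (1/10)(0.0830+0.0510) + (1/10)(0.1340+0.0830) + (1/10)(0.2060+0.1340) + (1/10)(0.3400+0.2060) + (1/10)(0.4860+0.3400) + (1/10)(0.6390+0.4860) + (1/10)(0.8080+0.6390) + (1/10)(1.0000+0.8080)
  = 0.0025 + 0.0076 + 0.0134 + 0.0217 + 0.0340 + 0.0546 + 0.0826 + 0.1125 + 0.1447 + 0.1808 = 0.6544
G = 1 − 0.6544 = 0.3456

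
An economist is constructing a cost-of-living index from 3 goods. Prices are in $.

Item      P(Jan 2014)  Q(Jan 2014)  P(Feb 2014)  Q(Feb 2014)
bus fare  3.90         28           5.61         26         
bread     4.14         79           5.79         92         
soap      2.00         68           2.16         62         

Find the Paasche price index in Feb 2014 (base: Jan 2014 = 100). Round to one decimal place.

134.0

Paasche price index uses current-period quantities as weights.
ΣP(Feb 2014)·Q(Feb 2014) = 5.61×26 + 5.79×92 + 2.16×62 = 145.86 + 532.68 + 133.92 = 812.46
ΣP(Jan 2014)·Q(Feb 2014) = 3.90×26 + 4.14×92 + 2.00×62 = 101.4 + 380.88 + 124 = 606.28
Index = 812.46 / 606.28 × 100 = 134.0074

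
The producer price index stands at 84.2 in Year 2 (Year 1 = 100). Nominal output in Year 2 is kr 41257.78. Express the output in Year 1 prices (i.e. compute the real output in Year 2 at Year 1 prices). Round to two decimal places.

Real = Nominal ÷ (Index/100) = 41257.78 ÷ (84.2/100)
     = 41257.78 ÷ 0.842 = 48999.7387

48999.74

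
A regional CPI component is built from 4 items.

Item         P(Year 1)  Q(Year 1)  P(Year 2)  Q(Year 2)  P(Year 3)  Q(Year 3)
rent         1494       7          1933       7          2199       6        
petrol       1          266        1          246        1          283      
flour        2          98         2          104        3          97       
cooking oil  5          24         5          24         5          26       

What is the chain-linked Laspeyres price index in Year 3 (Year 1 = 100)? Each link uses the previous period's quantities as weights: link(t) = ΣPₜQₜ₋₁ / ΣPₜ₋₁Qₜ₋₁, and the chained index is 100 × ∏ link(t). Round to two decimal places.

145.65

Link Year 1→Year 2:
ΣP(Year 2)Q(Year 1) = 1933×7 + 1×266 + 2×98 + 5×24 = 13531 + 266 + 196 + 120 = 14113
ΣP(Year 1)Q(Year 1) = 1494×7 + 1×266 + 2×98 + 5×24 = 10458 + 266 + 196 + 120 = 11040
link = 14113/11040 = 1.278351
Link Year 2→Year 3:
ΣP(Year 3)Q(Year 2) = 2199×7 + 1×246 + 3×104 + 5×24 = 15393 + 246 + 312 + 120 = 16071
ΣP(Year 2)Q(Year 2) = 1933×7 + 1×246 + 2×104 + 5×24 = 13531 + 246 + 208 + 120 = 14105
link = 16071/14105 = 1.139383
Chained index = 100 × 1.278351 × 1.139383 = 145.6532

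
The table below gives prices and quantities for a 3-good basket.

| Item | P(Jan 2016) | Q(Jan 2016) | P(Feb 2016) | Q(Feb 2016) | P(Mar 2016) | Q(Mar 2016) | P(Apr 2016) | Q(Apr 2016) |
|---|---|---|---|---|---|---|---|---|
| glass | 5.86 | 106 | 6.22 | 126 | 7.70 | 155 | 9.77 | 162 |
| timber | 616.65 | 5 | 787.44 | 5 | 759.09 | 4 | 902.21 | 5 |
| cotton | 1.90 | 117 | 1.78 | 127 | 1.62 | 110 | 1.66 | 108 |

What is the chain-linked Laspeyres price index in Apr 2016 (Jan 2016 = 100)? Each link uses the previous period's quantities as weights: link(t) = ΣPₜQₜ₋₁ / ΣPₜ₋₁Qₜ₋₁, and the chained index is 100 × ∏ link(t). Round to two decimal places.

Link Jan 2016→Feb 2016:
ΣP(Feb 2016)Q(Jan 2016) = 6.22×106 + 787.44×5 + 1.78×117 = 659.32 + 3937.2 + 208.26 = 4804.78
ΣP(Jan 2016)Q(Jan 2016) = 5.86×106 + 616.65×5 + 1.90×117 = 621.16 + 3083.25 + 222.3 = 3926.71
link = 4804.78/3926.71 = 1.223615
Link Feb 2016→Mar 2016:
ΣP(Mar 2016)Q(Feb 2016) = 7.70×126 + 759.09×5 + 1.62×127 = 970.2 + 3795.45 + 205.74 = 4971.39
ΣP(Feb 2016)Q(Feb 2016) = 6.22×126 + 787.44×5 + 1.78×127 = 783.72 + 3937.2 + 226.06 = 4946.98
link = 4971.39/4946.98 = 1.004934
Link Mar 2016→Apr 2016:
ΣP(Apr 2016)Q(Mar 2016) = 9.77×155 + 902.21×4 + 1.66×110 = 1514.35 + 3608.84 + 182.6 = 5305.79
ΣP(Mar 2016)Q(Mar 2016) = 7.70×155 + 759.09×4 + 1.62×110 = 1193.5 + 3036.36 + 178.2 = 4408.06
link = 5305.79/4408.06 = 1.203656
Chained index = 100 × 1.223615 × 1.004934 × 1.203656 = 148.0079

148.01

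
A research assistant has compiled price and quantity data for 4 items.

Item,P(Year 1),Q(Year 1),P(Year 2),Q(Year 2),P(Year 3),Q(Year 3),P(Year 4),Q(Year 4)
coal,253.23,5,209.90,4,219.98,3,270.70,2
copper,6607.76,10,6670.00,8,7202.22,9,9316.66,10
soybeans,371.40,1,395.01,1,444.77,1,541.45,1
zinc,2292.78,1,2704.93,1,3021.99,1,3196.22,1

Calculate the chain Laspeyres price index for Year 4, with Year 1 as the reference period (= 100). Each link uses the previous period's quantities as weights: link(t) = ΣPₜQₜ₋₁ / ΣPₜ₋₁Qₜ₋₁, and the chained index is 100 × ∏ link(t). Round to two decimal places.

140.32

Link Year 1→Year 2:
ΣP(Year 2)Q(Year 1) = 209.90×5 + 6670.00×10 + 395.01×1 + 2704.93×1 = 1049.5 + 66700 + 395.01 + 2704.93 = 70849.44
ΣP(Year 1)Q(Year 1) = 253.23×5 + 6607.76×10 + 371.40×1 + 2292.78×1 = 1266.15 + 66077.6 + 371.4 + 2292.78 = 70007.93
link = 70849.44/70007.93 = 1.012020
Link Year 2→Year 3:
ΣP(Year 3)Q(Year 2) = 219.98×4 + 7202.22×8 + 444.77×1 + 3021.99×1 = 879.92 + 57617.76 + 444.77 + 3021.99 = 61964.44
ΣP(Year 2)Q(Year 2) = 209.90×4 + 6670.00×8 + 395.01×1 + 2704.93×1 = 839.6 + 53360 + 395.01 + 2704.93 = 57299.54
link = 61964.44/57299.54 = 1.081413
Link Year 3→Year 4:
ΣP(Year 4)Q(Year 3) = 270.70×3 + 9316.66×9 + 541.45×1 + 3196.22×1 = 812.1 + 83849.94 + 541.45 + 3196.22 = 88399.71
ΣP(Year 3)Q(Year 3) = 219.98×3 + 7202.22×9 + 444.77×1 + 3021.99×1 = 659.94 + 64819.98 + 444.77 + 3021.99 = 68946.68
link = 88399.71/68946.68 = 1.282146
Chained index = 100 × 1.012020 × 1.081413 × 1.282146 = 140.3195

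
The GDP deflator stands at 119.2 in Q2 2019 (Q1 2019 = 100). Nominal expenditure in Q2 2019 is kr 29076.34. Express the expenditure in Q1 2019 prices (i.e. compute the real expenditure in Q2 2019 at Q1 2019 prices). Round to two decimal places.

24392.90

Real = Nominal ÷ (Index/100) = 29076.34 ÷ (119.2/100)
     = 29076.34 ÷ 1.192 = 24392.9027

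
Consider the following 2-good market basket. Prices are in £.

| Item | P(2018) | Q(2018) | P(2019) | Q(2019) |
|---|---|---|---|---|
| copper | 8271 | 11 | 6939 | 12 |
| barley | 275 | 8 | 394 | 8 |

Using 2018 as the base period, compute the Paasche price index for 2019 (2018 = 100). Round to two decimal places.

Paasche price index uses current-period quantities as weights.
ΣP(2019)·Q(2019) = 6939×12 + 394×8 = 83268 + 3152 = 86420
ΣP(2018)·Q(2019) = 8271×12 + 275×8 = 99252 + 2200 = 101452
Index = 86420 / 101452 × 100 = 85.1831

85.18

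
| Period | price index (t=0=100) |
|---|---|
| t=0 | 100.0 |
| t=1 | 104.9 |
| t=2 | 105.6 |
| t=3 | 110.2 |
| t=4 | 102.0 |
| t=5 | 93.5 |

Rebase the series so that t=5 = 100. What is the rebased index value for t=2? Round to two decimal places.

112.94

Rebased(t=2) = 105.6 / 93.5 × 100 = 112.9412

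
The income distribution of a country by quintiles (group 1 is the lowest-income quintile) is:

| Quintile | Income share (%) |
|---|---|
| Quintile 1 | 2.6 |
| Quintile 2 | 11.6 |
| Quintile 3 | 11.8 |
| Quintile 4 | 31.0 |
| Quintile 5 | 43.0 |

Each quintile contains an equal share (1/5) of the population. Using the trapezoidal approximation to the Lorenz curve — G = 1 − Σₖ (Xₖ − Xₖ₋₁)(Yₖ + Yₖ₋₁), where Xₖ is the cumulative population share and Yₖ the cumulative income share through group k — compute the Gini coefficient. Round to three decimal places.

Cumulative income shares Yₖ: 0.0260, 0.1420, 0.2600, 0.5700, 1.0000
Σ (Xₖ−Xₖ₋₁)(Yₖ+Yₖ₋₁) = (1/5)(0.0260+0.0000) + (1/5)(0.1420+0.0260) + (1/5)(0.2600+0.1420) + (1/5)(0.5700+0.2600) + (1/5)(1.0000+0.5700)
  = 0.0052 + 0.0336 + 0.0804 + 0.1660 + 0.3140 = 0.5992
G = 1 − 0.5992 = 0.4008

0.401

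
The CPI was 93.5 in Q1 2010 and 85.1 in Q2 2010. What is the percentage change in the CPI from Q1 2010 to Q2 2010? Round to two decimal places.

-8.98%

Change = (85.1 − 93.5) / 93.5 × 100
       = -8.4 / 93.5 × 100 = -8.9840%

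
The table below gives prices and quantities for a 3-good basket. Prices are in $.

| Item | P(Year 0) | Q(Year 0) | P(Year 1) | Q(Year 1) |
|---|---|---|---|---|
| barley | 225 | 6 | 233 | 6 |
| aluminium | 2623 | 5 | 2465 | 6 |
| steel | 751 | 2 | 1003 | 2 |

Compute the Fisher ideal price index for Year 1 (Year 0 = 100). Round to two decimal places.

98.19

Laspeyres component (base-period weights):
ΣP(Year 1)Q(Year 0) = 233×6 + 2465×5 + 1003×2 = 1398 + 12325 + 2006 = 15729
ΣP(Year 0)Q(Year 0) = 225×6 + 2623×5 + 751×2 = 1350 + 13115 + 1502 = 15967
L = 15729 / 15967 × 100 = 98.5094
Paasche component (current-period weights):
ΣP(Year 1)Q(Year 1) = 233×6 + 2465×6 + 1003×2 = 1398 + 14790 + 2006 = 18194
ΣP(Year 0)Q(Year 1) = 225×6 + 2623×6 + 751×2 = 1350 + 15738 + 1502 = 18590
P = 18194 / 18590 × 100 = 97.8698
Fisher = √(L × P) = √(98.5094 × 97.8698) = 98.1891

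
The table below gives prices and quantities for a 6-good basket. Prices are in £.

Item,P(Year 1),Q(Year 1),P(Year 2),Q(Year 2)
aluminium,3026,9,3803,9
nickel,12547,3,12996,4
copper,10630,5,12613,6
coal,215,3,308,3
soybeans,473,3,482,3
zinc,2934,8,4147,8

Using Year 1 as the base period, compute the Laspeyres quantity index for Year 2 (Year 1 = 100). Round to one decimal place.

116.1

Laspeyres quantity index uses base-period prices as weights.
ΣP(Year 1)·Q(Year 2) = 3026×9 + 12547×4 + 10630×6 + 215×3 + 473×3 + 2934×8 = 27234 + 50188 + 63780 + 645 + 1419 + 23472 = 166738
ΣP(Year 1)·Q(Year 1) = 3026×9 + 12547×3 + 10630×5 + 215×3 + 473×3 + 2934×8 = 27234 + 37641 + 53150 + 645 + 1419 + 23472 = 143561
Index = 166738 / 143561 × 100 = 116.1444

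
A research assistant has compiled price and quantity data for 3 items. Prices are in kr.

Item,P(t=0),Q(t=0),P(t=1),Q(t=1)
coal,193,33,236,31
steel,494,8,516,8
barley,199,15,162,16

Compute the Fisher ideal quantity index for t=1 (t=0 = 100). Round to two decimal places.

Laspeyres component (base-period weights):
ΣP(t=0)Q(t=1) = 193×31 + 494×8 + 199×16 = 5983 + 3952 + 3184 = 13119
ΣP(t=0)Q(t=0) = 193×33 + 494×8 + 199×15 = 6369 + 3952 + 2985 = 13306
L = 13119 / 13306 × 100 = 98.5946
Paasche component (current-period weights):
ΣP(t=1)Q(t=1) = 236×31 + 516×8 + 162×16 = 7316 + 4128 + 2592 = 14036
ΣP(t=1)Q(t=0) = 236×33 + 516×8 + 162×15 = 7788 + 4128 + 2430 = 14346
P = 14036 / 14346 × 100 = 97.8391
Fisher = √(L × P) = √(98.5946 × 97.8391) = 98.2161

98.22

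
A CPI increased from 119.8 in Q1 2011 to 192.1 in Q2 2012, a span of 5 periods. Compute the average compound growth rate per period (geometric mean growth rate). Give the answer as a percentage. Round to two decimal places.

9.90%

Growth factor = (192.1/119.8)^(1/5) = (1.603506)^(1/5) = 1.099042
Growth rate = 1.099042 − 1 = 0.099042 = 9.9042%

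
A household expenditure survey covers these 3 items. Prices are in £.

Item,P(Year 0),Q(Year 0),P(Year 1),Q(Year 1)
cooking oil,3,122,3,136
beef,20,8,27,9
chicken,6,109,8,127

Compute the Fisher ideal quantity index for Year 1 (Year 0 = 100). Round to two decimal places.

Laspeyres component (base-period weights):
ΣP(Year 0)Q(Year 1) = 3×136 + 20×9 + 6×127 = 408 + 180 + 762 = 1350
ΣP(Year 0)Q(Year 0) = 3×122 + 20×8 + 6×109 = 366 + 160 + 654 = 1180
L = 1350 / 1180 × 100 = 114.4068
Paasche component (current-period weights):
ΣP(Year 1)Q(Year 1) = 3×136 + 27×9 + 8×127 = 408 + 243 + 1016 = 1667
ΣP(Year 1)Q(Year 0) = 3×122 + 27×8 + 8×109 = 366 + 216 + 872 = 1454
P = 1667 / 1454 × 100 = 114.6492
Fisher = √(L × P) = √(114.4068 × 114.6492) = 114.5279

114.53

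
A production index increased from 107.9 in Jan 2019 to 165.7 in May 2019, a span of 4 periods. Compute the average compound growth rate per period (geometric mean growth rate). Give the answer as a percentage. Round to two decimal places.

11.32%

Growth factor = (165.7/107.9)^(1/4) = (1.535681)^(1/4) = 1.113205
Growth rate = 1.113205 − 1 = 0.113205 = 11.3205%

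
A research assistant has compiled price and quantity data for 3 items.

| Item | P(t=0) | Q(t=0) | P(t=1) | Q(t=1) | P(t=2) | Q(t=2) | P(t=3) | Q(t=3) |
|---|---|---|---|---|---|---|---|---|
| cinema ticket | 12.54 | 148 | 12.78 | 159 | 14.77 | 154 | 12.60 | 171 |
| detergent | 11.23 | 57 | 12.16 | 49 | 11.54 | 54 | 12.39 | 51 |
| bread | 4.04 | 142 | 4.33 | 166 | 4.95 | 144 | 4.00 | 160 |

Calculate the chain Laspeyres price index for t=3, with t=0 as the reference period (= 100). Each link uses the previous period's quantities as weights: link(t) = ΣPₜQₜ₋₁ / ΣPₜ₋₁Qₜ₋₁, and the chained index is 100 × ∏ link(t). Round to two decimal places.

102.64

Link t=0→t=1:
ΣP(t=1)Q(t=0) = 12.78×148 + 12.16×57 + 4.33×142 = 1891.44 + 693.12 + 614.86 = 3199.42
ΣP(t=0)Q(t=0) = 12.54×148 + 11.23×57 + 4.04×142 = 1855.92 + 640.11 + 573.68 = 3069.71
link = 3199.42/3069.71 = 1.042255
Link t=1→t=2:
ΣP(t=2)Q(t=1) = 14.77×159 + 11.54×49 + 4.95×166 = 2348.43 + 565.46 + 821.7 = 3735.59
ΣP(t=1)Q(t=1) = 12.78×159 + 12.16×49 + 4.33×166 = 2032.02 + 595.84 + 718.78 = 3346.64
link = 3735.59/3346.64 = 1.116221
Link t=2→t=3:
ΣP(t=3)Q(t=2) = 12.60×154 + 12.39×54 + 4.00×144 = 1940.4 + 669.06 + 576 = 3185.46
ΣP(t=2)Q(t=2) = 14.77×154 + 11.54×54 + 4.95×144 = 2274.58 + 623.16 + 712.8 = 3610.54
link = 3185.46/3610.54 = 0.882267
Chained index = 100 × 1.042255 × 1.116221 × 0.882267 = 102.6418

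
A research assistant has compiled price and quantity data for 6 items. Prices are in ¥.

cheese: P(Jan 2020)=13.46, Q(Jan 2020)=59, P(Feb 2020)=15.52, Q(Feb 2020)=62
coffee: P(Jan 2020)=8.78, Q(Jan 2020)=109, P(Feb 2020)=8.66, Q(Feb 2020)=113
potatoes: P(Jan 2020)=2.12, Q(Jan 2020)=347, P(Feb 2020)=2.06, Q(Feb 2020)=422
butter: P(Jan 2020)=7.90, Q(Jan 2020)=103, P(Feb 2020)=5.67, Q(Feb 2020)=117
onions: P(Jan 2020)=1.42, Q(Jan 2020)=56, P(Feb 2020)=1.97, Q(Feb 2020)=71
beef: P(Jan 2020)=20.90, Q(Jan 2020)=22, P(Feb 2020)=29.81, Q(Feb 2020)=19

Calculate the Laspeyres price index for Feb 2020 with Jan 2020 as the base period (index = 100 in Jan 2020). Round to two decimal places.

102.21

Laspeyres price index uses base-period quantities as weights.
ΣP(Feb 2020)·Q(Jan 2020) = 15.52×59 + 8.66×109 + 2.06×347 + 5.67×103 + 1.97×56 + 29.81×22 = 915.68 + 943.94 + 714.82 + 584.01 + 110.32 + 655.82 = 3924.59
ΣP(Jan 2020)·Q(Jan 2020) = 13.46×59 + 8.78×109 + 2.12×347 + 7.90×103 + 1.42×56 + 20.90×22 = 794.14 + 957.02 + 735.64 + 813.7 + 79.52 + 459.8 = 3839.82
Index = 3924.59 / 3839.82 × 100 = 102.2077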